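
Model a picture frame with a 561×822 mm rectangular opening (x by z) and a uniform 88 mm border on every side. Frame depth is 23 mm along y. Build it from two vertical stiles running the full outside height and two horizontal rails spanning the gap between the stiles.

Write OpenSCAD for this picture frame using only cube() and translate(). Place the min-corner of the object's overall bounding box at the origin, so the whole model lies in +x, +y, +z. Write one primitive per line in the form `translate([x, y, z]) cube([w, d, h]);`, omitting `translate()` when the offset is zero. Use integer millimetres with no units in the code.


cube([88, 23, 998]);
translate([649, 0, 0]) cube([88, 23, 998]);
translate([88, 0, 0]) cube([561, 23, 88]);
translate([88, 0, 910]) cube([561, 23, 88]);


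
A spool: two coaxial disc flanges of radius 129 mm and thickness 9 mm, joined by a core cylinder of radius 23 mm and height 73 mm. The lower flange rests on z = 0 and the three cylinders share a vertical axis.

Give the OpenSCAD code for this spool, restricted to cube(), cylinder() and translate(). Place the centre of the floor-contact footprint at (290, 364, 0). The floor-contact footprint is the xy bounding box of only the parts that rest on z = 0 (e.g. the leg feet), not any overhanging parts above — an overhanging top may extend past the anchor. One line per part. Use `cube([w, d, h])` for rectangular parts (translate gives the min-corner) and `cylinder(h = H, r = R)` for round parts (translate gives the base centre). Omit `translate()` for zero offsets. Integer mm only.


translate([290, 364, 0]) cylinder(h = 9, r = 129);
translate([290, 364, 9]) cylinder(h = 73, r = 23);
translate([290, 364, 82]) cylinder(h = 9, r = 129);


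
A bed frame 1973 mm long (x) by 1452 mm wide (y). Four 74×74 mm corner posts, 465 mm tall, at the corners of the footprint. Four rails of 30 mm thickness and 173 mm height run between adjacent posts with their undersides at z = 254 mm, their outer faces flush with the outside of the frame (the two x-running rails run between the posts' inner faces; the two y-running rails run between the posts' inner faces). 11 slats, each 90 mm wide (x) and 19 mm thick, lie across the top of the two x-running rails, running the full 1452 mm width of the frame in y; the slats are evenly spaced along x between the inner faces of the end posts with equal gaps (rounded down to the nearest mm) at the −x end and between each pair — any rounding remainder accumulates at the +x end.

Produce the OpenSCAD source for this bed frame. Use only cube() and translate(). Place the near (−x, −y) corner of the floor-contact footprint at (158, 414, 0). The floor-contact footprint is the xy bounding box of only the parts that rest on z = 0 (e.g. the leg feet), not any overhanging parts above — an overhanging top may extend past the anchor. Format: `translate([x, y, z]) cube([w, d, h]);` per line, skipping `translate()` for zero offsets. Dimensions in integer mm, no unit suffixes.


// slat z = rail_z + rail_h = 254 + 173 = 427
// slat gap = ⌊(1825 − 11·90) / 12⌋ = 69
translate([158, 414, 0]) cube([74, 74, 465]);
translate([158, 1792, 0]) cube([74, 74, 465]);
translate([2057, 414, 0]) cube([74, 74, 465]);
translate([2057, 1792, 0]) cube([74, 74, 465]);
translate([232, 414, 254]) cube([1825, 30, 173]);
translate([232, 1836, 254]) cube([1825, 30, 173]);
translate([158, 488, 254]) cube([30, 1304, 173]);
translate([2101, 488, 254]) cube([30, 1304, 173]);
translate([301, 414, 427]) cube([90, 1452, 19]);
translate([460, 414, 427]) cube([90, 1452, 19]);
translate([619, 414, 427]) cube([90, 1452, 19]);
translate([778, 414, 427]) cube([90, 1452, 19]);
translate([937, 414, 427]) cube([90, 1452, 19]);
translate([1096, 414, 427]) cube([90, 1452, 19]);
translate([1255, 414, 427]) cube([90, 1452, 19]);
translate([1414, 414, 427]) cube([90, 1452, 19]);
translate([1573, 414, 427]) cube([90, 1452, 19]);
translate([1732, 414, 427]) cube([90, 1452, 19]);
translate([1891, 414, 427]) cube([90, 1452, 19]);


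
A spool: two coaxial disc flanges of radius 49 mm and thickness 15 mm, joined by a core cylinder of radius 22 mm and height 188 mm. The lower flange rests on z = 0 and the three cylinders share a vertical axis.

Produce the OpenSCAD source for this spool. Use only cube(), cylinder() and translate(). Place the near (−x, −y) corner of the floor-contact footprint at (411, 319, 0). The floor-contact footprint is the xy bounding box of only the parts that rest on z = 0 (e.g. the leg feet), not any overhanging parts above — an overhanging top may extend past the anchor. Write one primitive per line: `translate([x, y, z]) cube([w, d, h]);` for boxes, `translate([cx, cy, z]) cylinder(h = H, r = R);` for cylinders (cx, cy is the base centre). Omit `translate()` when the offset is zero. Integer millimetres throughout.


translate([460, 368, 0]) cylinder(h = 15, r = 49);
translate([460, 368, 15]) cylinder(h = 188, r = 22);
translate([460, 368, 203]) cylinder(h = 15, r = 49);


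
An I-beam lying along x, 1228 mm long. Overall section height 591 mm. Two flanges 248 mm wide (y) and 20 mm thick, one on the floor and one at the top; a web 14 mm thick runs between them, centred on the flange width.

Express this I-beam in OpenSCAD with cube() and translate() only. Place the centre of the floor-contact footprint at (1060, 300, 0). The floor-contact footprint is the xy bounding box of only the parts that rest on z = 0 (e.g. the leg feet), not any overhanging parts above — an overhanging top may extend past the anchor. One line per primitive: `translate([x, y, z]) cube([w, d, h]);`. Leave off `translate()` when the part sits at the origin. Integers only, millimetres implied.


translate([446, 176, 0]) cube([1228, 248, 20]);
translate([446, 293, 20]) cube([1228, 14, 551]);
translate([446, 176, 571]) cube([1228, 248, 20]);


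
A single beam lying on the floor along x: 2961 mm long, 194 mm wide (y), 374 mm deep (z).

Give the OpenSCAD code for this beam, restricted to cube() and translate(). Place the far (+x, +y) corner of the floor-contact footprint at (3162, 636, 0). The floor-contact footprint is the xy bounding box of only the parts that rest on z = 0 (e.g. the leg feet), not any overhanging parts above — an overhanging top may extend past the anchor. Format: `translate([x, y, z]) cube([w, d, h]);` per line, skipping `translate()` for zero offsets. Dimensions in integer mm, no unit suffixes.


translate([201, 442, 0]) cube([2961, 194, 374]);


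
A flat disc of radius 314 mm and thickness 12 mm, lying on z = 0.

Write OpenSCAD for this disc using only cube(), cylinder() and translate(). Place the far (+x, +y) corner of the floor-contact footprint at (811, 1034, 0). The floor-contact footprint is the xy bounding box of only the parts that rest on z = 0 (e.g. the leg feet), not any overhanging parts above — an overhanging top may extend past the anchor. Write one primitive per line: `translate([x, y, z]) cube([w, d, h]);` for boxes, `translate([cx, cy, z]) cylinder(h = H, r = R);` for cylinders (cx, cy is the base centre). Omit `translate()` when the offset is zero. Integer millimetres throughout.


translate([497, 720, 0]) cylinder(h = 12, r = 314);


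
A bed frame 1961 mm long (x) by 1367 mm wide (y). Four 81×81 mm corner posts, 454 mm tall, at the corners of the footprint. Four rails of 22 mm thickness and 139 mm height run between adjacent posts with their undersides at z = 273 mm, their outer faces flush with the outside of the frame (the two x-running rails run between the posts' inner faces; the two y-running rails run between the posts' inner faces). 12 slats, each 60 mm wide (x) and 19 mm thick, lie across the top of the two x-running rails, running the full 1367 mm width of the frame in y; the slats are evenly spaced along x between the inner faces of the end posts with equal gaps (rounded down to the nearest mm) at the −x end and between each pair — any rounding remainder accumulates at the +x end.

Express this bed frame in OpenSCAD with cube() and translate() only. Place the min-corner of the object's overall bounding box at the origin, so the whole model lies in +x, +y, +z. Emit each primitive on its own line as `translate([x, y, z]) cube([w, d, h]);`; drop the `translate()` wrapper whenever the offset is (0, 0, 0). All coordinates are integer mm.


cube([81, 81, 454]);
translate([0, 1286, 0]) cube([81, 81, 454]);
translate([1880, 0, 0]) cube([81, 81, 454]);
translate([1880, 1286, 0]) cube([81, 81, 454]);
translate([81, 0, 273]) cube([1799, 22, 139]);
translate([81, 1345, 273]) cube([1799, 22, 139]);
translate([0, 81, 273]) cube([22, 1205, 139]);
translate([1939, 81, 273]) cube([22, 1205, 139]);
translate([164, 0, 412]) cube([60, 1367, 19]);
translate([307, 0, 412]) cube([60, 1367, 19]);
translate([450, 0, 412]) cube([60, 1367, 19]);
translate([593, 0, 412]) cube([60, 1367, 19]);
translate([736, 0, 412]) cube([60, 1367, 19]);
translate([879, 0, 412]) cube([60, 1367, 19]);
translate([1022, 0, 412]) cube([60, 1367, 19]);
translate([1165, 0, 412]) cube([60, 1367, 19]);
translate([1308, 0, 412]) cube([60, 1367, 19]);
translate([1451, 0, 412]) cube([60, 1367, 19]);
translate([1594, 0, 412]) cube([60, 1367, 19]);
translate([1737, 0, 412]) cube([60, 1367, 19]);


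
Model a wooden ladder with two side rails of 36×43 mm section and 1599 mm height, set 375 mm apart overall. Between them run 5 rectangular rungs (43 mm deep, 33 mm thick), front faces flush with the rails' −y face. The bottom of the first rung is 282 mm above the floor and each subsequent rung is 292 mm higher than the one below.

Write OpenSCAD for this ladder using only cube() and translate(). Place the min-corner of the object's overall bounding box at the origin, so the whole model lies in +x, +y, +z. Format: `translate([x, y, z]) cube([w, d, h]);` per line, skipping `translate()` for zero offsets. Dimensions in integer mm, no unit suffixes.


cube([36, 43, 1599]);
translate([339, 0, 0]) cube([36, 43, 1599]);
translate([36, 0, 282]) cube([303, 43, 33]);
translate([36, 0, 574]) cube([303, 43, 33]);
translate([36, 0, 866]) cube([303, 43, 33]);
translate([36, 0, 1158]) cube([303, 43, 33]);
translate([36, 0, 1450]) cube([303, 43, 33]);


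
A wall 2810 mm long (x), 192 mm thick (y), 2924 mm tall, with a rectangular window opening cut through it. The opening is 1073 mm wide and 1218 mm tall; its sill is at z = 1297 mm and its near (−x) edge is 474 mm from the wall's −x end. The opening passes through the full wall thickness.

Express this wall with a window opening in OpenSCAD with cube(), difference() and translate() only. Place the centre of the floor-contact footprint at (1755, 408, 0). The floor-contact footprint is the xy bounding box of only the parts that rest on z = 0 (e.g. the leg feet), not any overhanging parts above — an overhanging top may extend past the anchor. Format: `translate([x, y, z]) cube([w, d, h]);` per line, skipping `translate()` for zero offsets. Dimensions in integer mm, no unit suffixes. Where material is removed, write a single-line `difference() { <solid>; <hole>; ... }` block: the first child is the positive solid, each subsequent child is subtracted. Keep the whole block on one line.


difference() { translate([350, 312, 0]) cube([2810, 192, 2924]); translate([824, 312, 1297]) cube([1073, 192, 1218]); }


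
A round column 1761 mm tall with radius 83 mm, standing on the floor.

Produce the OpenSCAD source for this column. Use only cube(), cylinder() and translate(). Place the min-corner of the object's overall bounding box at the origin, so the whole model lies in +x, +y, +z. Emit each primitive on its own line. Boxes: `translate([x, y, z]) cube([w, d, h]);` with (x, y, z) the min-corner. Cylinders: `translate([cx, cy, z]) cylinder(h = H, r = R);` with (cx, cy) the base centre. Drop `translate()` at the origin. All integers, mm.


translate([83, 83, 0]) cylinder(h = 1761, r = 83);


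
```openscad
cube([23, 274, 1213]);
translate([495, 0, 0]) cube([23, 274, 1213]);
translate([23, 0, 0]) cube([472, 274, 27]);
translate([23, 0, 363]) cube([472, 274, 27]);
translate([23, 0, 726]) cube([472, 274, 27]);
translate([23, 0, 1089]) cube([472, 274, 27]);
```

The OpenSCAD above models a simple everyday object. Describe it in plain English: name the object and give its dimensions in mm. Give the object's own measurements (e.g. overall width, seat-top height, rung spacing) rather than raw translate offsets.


An open bookshelf. Two side panels, each 23 mm thick, 274 mm deep and 1213 mm tall, stand 518 mm apart (outside-to-outside). Between them sit 4 shelves, each 27 mm thick and 274 mm deep, spanning the full gap between the sides. The bottom shelf rests on the floor (its underside at z = 0) and the clear gap between one shelf's top and the next shelf's underside is 336 mm.


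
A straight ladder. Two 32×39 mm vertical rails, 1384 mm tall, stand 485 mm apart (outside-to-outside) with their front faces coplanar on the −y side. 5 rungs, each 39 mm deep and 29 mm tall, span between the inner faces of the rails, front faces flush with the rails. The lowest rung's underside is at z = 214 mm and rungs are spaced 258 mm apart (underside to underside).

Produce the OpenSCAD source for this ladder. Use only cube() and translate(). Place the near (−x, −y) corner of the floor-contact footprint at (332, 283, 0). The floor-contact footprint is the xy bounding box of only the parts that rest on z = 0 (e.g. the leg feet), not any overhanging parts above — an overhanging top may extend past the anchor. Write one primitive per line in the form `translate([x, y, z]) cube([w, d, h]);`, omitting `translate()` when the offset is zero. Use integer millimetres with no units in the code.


// rung span = 485 - 2*32 = 421
// rung[k] z = 214 + k*258
translate([332, 283, 0]) cube([32, 39, 1384]);
translate([785, 283, 0]) cube([32, 39, 1384]);
translate([364, 283, 214]) cube([421, 39, 29]);
translate([364, 283, 472]) cube([421, 39, 29]);
translate([364, 283, 730]) cube([421, 39, 29]);
translate([364, 283, 988]) cube([421, 39, 29]);
translate([364, 283, 1246]) cube([421, 39, 29]);


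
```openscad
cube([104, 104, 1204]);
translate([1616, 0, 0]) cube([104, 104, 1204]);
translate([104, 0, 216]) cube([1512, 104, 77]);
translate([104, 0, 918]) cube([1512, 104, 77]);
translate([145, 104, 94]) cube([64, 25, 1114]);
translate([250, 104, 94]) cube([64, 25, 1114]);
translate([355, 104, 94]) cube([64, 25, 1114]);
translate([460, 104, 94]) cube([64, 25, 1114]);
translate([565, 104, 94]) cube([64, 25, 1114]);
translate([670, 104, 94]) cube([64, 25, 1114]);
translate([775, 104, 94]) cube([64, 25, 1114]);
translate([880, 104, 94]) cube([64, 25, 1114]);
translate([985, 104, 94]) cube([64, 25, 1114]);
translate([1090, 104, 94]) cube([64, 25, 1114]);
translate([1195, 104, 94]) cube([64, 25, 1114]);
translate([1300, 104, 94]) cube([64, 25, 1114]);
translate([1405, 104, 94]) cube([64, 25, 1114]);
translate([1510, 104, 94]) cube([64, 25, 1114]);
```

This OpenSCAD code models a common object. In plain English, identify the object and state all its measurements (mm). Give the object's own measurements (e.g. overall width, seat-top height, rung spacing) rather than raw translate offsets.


A fence section. Two 104×104 mm posts, 1204 mm tall, stand on the floor with a clear span of 1512 mm between their inner faces. Two horizontal rails of 104×77 mm section span the gap between the posts with their undersides at z = 216 mm and z = 918 mm, flush with the posts' −y face. 14 pickets, each 64 mm wide, 25 mm thick and 1114 mm tall, are fixed to the +y face of the rails with their bottoms at z = 94 mm, spaced across the span with a 41 mm gap after the −x post and between neighbouring pickets, with 42 mm left before the +x post.


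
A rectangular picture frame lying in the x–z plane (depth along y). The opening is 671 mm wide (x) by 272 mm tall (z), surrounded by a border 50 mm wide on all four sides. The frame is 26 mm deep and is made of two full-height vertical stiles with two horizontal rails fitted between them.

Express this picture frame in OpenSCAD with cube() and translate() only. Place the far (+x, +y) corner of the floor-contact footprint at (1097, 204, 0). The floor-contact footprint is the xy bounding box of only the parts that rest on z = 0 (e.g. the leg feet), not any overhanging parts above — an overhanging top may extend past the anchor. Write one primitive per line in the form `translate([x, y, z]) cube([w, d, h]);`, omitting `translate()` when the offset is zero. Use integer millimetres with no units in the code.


translate([326, 178, 0]) cube([50, 26, 372]);
translate([1047, 178, 0]) cube([50, 26, 372]);
translate([376, 178, 0]) cube([671, 26, 50]);
translate([376, 178, 322]) cube([671, 26, 50]);


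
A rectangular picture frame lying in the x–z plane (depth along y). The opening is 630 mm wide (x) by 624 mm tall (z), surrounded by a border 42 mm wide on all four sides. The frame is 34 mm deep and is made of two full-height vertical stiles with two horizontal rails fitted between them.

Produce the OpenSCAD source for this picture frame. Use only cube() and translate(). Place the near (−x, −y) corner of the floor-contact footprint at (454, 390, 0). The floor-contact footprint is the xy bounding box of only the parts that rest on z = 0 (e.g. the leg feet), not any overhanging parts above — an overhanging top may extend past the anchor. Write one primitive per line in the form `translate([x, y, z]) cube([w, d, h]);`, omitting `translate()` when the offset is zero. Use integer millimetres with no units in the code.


translate([454, 390, 0]) cube([42, 34, 708]);
translate([1126, 390, 0]) cube([42, 34, 708]);
translate([496, 390, 0]) cube([630, 34, 42]);
translate([496, 390, 666]) cube([630, 34, 42]);


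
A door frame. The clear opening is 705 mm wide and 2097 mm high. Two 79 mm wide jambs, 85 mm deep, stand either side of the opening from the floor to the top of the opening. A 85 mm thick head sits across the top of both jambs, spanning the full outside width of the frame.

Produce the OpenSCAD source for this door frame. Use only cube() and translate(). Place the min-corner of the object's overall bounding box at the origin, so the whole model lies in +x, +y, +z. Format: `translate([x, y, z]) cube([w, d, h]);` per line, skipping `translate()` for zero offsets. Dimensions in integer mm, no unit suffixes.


cube([79, 85, 2097]);
translate([784, 0, 0]) cube([79, 85, 2097]);
translate([0, 0, 2097]) cube([863, 85, 85]);


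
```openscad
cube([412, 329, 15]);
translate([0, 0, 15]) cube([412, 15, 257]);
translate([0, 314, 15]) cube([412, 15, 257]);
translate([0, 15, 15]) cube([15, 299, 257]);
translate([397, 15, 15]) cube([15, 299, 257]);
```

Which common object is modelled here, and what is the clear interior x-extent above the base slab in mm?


An open box. The internal width is 382 mm.

A 412×329 base slab with four walls standing on it — an open box. The base is 412 mm wide and the walls are 15 mm thick, so the internal width is 412 − 2 × 15 = 382 mm.


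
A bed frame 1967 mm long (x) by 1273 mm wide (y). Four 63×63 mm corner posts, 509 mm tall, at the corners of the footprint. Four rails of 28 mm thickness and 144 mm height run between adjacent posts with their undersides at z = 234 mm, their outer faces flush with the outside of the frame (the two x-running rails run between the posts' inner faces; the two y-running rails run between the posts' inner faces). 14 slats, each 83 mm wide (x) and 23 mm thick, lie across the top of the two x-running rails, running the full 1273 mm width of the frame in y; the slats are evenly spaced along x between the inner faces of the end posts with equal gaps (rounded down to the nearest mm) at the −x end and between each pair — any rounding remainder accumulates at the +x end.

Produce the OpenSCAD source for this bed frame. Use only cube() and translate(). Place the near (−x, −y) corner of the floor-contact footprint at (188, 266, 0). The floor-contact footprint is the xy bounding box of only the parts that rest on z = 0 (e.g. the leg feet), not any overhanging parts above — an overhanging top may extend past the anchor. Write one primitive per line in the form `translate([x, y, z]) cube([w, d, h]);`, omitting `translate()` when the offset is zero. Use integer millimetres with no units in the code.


translate([188, 266, 0]) cube([63, 63, 509]);
translate([188, 1476, 0]) cube([63, 63, 509]);
translate([2092, 266, 0]) cube([63, 63, 509]);
translate([2092, 1476, 0]) cube([63, 63, 509]);
translate([251, 266, 234]) cube([1841, 28, 144]);
translate([251, 1511, 234]) cube([1841, 28, 144]);
translate([188, 329, 234]) cube([28, 1147, 144]);
translate([2127, 329, 234]) cube([28, 1147, 144]);
translate([296, 266, 378]) cube([83, 1273, 23]);
translate([424, 266, 378]) cube([83, 1273, 23]);
translate([552, 266, 378]) cube([83, 1273, 23]);
translate([680, 266, 378]) cube([83, 1273, 23]);
translate([808, 266, 378]) cube([83, 1273, 23]);
translate([936, 266, 378]) cube([83, 1273, 23]);
translate([1064, 266, 378]) cube([83, 1273, 23]);
translate([1192, 266, 378]) cube([83, 1273, 23]);
translate([1320, 266, 378]) cube([83, 1273, 23]);
translate([1448, 266, 378]) cube([83, 1273, 23]);
translate([1576, 266, 378]) cube([83, 1273, 23]);
translate([1704, 266, 378]) cube([83, 1273, 23]);
translate([1832, 266, 378]) cube([83, 1273, 23]);
translate([1960, 266, 378]) cube([83, 1273, 23]);


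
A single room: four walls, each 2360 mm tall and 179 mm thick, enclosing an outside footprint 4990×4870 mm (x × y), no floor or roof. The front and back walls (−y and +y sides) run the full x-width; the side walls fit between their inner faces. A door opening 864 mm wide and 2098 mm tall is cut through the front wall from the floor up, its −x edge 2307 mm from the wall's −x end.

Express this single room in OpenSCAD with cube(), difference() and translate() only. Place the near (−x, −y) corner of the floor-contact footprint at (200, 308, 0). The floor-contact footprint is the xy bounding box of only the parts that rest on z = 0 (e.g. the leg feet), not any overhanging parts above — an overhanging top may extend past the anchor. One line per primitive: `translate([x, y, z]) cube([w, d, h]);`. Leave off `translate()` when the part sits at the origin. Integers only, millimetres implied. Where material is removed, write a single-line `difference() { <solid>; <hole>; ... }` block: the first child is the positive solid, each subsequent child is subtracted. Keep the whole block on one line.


difference() { translate([200, 308, 0]) cube([4990, 179, 2360]); translate([2507, 308, 0]) cube([864, 179, 2098]); }
translate([200, 4999, 0]) cube([4990, 179, 2360]);
translate([200, 487, 0]) cube([179, 4512, 2360]);
translate([5011, 487, 0]) cube([179, 4512, 2360]);


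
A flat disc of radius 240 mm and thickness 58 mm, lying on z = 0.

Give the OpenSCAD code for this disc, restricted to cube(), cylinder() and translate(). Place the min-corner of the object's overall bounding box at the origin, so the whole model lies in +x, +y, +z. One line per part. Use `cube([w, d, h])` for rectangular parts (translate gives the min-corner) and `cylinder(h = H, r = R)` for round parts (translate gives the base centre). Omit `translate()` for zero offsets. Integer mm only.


translate([240, 240, 0]) cylinder(h = 58, r = 240);


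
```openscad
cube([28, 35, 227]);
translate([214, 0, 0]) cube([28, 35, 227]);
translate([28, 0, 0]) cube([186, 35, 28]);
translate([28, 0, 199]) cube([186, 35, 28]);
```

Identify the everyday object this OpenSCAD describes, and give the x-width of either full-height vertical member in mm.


A picture frame. The border width is 28 mm.

Four thin pieces enclosing a rectangular opening — a picture frame. The two full-height stiles are 227 mm tall; the top rail sits at z = 199 and is 28 mm tall, so the border above the opening is 227 − 199 = 28 mm, matching the stile x-width.


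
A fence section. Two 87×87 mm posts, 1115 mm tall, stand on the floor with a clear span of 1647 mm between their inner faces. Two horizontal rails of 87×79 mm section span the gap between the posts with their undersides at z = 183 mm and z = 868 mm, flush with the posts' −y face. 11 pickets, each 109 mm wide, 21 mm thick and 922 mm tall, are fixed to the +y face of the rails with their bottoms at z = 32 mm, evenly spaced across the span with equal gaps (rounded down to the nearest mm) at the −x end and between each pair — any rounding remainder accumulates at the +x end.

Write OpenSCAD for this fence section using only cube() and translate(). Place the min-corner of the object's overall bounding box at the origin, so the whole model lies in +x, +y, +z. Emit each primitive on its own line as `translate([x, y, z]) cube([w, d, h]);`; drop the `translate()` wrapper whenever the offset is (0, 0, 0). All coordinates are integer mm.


cube([87, 87, 1115]);
translate([1734, 0, 0]) cube([87, 87, 1115]);
translate([87, 0, 183]) cube([1647, 87, 79]);
translate([87, 0, 868]) cube([1647, 87, 79]);
translate([124, 87, 32]) cube([109, 21, 922]);
translate([270, 87, 32]) cube([109, 21, 922]);
translate([416, 87, 32]) cube([109, 21, 922]);
translate([562, 87, 32]) cube([109, 21, 922]);
translate([708, 87, 32]) cube([109, 21, 922]);
translate([854, 87, 32]) cube([109, 21, 922]);
translate([1000, 87, 32]) cube([109, 21, 922]);
translate([1146, 87, 32]) cube([109, 21, 922]);
translate([1292, 87, 32]) cube([109, 21, 922]);
translate([1438, 87, 32]) cube([109, 21, 922]);
translate([1584, 87, 32]) cube([109, 21, 922]);


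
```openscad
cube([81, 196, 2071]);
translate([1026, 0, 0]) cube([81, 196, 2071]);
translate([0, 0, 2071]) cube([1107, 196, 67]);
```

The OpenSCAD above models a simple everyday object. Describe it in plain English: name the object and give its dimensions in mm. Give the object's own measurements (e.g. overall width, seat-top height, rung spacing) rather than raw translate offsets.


A door frame. The clear opening is 945 mm wide and 2071 mm high. Two 81 mm wide jambs, 196 mm deep, stand either side of the opening from the floor to the top of the opening. A 67 mm thick head sits across the top of both jambs, spanning the full outside width of the frame.


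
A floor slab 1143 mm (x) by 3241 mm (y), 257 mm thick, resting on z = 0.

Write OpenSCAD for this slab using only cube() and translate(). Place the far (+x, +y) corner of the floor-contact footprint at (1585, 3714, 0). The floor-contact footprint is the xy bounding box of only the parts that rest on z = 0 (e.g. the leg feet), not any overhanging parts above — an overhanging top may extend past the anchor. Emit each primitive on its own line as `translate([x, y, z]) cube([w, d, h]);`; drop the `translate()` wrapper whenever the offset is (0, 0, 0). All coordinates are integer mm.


translate([442, 473, 0]) cube([1143, 3241, 257]);


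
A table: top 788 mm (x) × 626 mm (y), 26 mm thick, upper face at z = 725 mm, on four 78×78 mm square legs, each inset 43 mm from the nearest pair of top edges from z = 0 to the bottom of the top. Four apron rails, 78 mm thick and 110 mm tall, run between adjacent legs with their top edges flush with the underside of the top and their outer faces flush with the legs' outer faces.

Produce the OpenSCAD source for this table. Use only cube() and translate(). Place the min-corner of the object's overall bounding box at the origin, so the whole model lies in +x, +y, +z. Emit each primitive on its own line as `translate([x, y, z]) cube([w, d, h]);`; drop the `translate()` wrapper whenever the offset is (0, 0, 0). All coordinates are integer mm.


translate([0, 0, 699]) cube([788, 626, 26]);
translate([43, 43, 0]) cube([78, 78, 699]);
translate([667, 43, 0]) cube([78, 78, 699]);
translate([43, 505, 0]) cube([78, 78, 699]);
translate([667, 505, 0]) cube([78, 78, 699]);
translate([121, 43, 589]) cube([546, 78, 110]);
translate([121, 505, 589]) cube([546, 78, 110]);
translate([43, 121, 589]) cube([78, 384, 110]);
translate([667, 121, 589]) cube([78, 384, 110]);


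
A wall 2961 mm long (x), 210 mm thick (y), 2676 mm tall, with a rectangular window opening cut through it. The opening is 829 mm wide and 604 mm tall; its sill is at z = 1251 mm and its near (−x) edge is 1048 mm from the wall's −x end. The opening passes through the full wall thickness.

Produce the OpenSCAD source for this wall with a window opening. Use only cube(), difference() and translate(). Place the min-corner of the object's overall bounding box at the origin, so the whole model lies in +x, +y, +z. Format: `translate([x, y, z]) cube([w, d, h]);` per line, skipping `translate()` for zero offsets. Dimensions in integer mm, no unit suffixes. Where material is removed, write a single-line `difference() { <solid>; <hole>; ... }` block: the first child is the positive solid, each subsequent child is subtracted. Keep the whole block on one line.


difference() { cube([2961, 210, 2676]); translate([1048, 0, 1251]) cube([829, 210, 604]); }


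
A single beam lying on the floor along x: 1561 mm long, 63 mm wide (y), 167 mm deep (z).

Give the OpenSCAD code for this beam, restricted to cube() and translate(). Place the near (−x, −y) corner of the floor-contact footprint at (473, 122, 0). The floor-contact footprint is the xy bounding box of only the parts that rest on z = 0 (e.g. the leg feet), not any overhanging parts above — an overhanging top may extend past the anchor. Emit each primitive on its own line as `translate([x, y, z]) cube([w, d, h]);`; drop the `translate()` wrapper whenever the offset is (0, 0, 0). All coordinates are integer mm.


translate([473, 122, 0]) cube([1561, 63, 167]);


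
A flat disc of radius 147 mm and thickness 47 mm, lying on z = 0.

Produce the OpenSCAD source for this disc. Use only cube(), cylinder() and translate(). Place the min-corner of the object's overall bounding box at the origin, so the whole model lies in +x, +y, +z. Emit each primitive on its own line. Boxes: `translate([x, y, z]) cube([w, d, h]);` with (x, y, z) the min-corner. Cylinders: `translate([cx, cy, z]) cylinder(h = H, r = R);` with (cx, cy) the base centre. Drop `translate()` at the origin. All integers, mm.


translate([147, 147, 0]) cylinder(h = 47, r = 147);


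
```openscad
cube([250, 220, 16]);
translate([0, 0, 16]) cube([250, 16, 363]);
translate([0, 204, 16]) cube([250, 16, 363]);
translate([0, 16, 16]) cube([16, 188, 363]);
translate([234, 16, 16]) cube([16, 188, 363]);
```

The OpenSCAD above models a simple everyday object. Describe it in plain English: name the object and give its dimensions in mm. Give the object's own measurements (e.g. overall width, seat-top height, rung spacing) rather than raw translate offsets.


An open-topped rectangular box: outside dimensions 250×220×379 mm, with a uniform wall and base thickness of 16 mm. The base is a full 250×220 slab on the floor; four walls sit on top of the base. The front and back walls (the −y and +y sides) span the full width; the two side walls fit between them.


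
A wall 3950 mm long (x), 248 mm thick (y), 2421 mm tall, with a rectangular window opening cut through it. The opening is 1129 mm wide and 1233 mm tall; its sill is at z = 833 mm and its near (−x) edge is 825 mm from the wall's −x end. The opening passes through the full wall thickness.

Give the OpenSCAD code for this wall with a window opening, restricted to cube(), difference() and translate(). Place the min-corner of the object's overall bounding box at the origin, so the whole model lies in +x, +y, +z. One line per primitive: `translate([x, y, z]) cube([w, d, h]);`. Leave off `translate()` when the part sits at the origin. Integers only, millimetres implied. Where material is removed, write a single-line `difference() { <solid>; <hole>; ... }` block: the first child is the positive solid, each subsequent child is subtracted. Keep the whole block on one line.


difference() { cube([3950, 248, 2421]); translate([825, 0, 833]) cube([1129, 248, 1233]); }


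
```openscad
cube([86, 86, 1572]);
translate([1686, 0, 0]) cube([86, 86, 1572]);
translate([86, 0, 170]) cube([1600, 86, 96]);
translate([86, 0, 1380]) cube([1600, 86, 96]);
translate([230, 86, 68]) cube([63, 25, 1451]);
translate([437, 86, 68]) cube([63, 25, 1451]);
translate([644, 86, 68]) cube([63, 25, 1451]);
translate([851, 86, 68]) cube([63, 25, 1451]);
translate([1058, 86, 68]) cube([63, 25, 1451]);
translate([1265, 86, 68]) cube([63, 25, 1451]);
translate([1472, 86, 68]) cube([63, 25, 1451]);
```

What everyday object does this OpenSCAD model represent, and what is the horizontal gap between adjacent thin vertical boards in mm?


A fence section. The picket gap is 144 mm.

Two posts, two rails, 7 pickets — a fence section. Span 1600 mm holds 7 pickets of 63 mm with 8 equal gaps: ⌊(1600 − 7·63) / 8⌋ = 144 mm.


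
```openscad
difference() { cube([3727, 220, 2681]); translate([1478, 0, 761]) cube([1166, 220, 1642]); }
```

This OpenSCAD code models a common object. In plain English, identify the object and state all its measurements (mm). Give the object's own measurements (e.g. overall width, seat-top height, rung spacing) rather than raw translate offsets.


A wall 3727 mm long (x), 220 mm thick (y), 2681 mm tall, with a rectangular window opening cut through it. The opening is 1166 mm wide and 1642 mm tall; its sill is at z = 761 mm and its near (−x) edge is 1478 mm from the wall's −x end. The opening passes through the full wall thickness.


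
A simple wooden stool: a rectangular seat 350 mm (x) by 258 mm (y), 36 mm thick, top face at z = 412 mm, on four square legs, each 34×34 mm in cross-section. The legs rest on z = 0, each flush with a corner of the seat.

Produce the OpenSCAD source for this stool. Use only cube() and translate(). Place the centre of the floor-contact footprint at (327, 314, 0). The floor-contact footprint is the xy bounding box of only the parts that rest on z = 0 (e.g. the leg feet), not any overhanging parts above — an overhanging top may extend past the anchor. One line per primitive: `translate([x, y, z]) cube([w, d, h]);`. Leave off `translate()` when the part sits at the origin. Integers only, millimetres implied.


translate([152, 185, 376]) cube([350, 258, 36]);
translate([152, 185, 0]) cube([34, 34, 376]);
translate([468, 185, 0]) cube([34, 34, 376]);
translate([152, 409, 0]) cube([34, 34, 376]);
translate([468, 409, 0]) cube([34, 34, 376]);


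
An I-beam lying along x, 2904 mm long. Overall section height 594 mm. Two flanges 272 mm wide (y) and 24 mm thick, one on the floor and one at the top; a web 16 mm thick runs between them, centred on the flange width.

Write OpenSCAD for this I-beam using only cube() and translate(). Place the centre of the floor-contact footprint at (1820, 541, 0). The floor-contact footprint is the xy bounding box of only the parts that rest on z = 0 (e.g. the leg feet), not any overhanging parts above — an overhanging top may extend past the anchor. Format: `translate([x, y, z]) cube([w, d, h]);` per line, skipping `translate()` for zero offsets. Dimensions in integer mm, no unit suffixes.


translate([368, 405, 0]) cube([2904, 272, 24]);
translate([368, 533, 24]) cube([2904, 16, 546]);
translate([368, 405, 570]) cube([2904, 272, 24]);


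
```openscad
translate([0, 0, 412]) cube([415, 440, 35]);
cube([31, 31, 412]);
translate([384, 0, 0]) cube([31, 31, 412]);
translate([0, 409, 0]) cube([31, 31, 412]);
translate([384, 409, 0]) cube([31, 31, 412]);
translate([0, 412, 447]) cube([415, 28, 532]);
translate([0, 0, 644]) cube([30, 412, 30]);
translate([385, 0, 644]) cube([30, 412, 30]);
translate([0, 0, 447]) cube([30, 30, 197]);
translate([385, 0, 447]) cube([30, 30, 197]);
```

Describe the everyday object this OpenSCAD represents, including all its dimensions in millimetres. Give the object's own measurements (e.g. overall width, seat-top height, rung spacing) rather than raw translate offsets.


A chair. The seat is a 415×440×35 mm slab with its top at z = 447 mm, on four 31×31 mm corner legs (flush with the seat edges, standing on z = 0). A flat backrest 28 mm thick, 532 mm tall, spans the full seat width and rises from the seat top along its +y edge, rear face flush with the rear of the seat. Two armrests of 30×30 mm section run along each side from the seat's front edge to the front of the backrest, top faces 227 mm above the seat top and outer faces flush with the seat's x-edges; a 30×30 mm post under the front of each armrest stands on the seat at the front corner.


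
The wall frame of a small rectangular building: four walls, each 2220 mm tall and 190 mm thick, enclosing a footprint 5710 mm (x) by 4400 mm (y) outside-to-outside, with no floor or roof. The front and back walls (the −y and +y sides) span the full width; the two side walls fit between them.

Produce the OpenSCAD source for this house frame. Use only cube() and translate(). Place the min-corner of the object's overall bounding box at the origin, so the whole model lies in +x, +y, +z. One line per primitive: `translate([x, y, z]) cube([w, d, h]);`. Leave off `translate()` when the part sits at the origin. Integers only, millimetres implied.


cube([5710, 190, 2220]);
translate([0, 4210, 0]) cube([5710, 190, 2220]);
translate([0, 190, 0]) cube([190, 4020, 2220]);
translate([5520, 190, 0]) cube([190, 4020, 2220]);


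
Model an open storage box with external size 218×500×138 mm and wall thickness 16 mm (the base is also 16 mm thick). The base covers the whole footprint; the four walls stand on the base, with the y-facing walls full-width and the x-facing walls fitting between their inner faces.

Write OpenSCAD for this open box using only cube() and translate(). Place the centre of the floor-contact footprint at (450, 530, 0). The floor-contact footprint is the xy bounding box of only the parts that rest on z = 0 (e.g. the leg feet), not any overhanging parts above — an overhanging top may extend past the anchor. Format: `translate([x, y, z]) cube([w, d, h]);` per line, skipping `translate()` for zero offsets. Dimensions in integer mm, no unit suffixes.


translate([341, 280, 0]) cube([218, 500, 16]);
translate([341, 280, 16]) cube([218, 16, 122]);
translate([341, 764, 16]) cube([218, 16, 122]);
translate([341, 296, 16]) cube([16, 468, 122]);
translate([543, 296, 16]) cube([16, 468, 122]);


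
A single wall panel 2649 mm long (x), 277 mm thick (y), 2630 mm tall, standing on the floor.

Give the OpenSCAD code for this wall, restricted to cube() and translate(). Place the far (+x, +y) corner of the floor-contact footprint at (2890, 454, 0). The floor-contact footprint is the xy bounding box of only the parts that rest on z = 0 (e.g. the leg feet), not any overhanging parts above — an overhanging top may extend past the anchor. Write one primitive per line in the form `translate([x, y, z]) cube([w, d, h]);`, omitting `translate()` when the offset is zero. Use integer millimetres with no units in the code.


translate([241, 177, 0]) cube([2649, 277, 2630]);


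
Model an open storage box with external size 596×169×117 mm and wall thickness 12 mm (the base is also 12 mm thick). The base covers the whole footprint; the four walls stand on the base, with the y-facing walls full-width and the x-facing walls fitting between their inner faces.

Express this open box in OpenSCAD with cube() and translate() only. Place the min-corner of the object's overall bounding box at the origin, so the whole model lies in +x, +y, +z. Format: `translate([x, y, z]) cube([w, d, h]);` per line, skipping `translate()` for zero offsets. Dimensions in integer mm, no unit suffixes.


cube([596, 169, 12]);
translate([0, 0, 12]) cube([596, 12, 105]);
translate([0, 157, 12]) cube([596, 12, 105]);
translate([0, 12, 12]) cube([12, 145, 105]);
translate([584, 12, 12]) cube([12, 145, 105]);


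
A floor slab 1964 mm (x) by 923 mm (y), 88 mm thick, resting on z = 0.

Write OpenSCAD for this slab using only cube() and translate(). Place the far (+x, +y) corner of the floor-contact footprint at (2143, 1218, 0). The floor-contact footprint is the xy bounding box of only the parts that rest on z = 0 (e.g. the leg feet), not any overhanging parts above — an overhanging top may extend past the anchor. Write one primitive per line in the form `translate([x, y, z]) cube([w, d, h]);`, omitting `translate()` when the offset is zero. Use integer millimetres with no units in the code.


translate([179, 295, 0]) cube([1964, 923, 88]);
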